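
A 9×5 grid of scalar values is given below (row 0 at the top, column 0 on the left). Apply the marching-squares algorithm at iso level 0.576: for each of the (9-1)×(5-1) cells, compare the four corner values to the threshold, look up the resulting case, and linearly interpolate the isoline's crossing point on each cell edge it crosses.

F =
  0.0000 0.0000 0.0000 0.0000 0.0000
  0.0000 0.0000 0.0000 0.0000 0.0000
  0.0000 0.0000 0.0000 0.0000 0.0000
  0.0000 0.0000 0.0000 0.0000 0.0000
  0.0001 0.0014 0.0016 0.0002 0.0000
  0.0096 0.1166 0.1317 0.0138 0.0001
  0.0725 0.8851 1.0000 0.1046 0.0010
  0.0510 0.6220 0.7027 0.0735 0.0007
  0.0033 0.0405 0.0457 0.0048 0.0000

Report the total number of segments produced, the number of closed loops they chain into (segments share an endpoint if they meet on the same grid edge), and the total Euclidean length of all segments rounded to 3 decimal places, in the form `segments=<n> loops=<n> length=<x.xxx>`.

segments=8 loops=1 length=5.716

cell (5,0): code 0100 → (5.598,1.000)–(6.000,0.620)
cell (5,1): code 1100 → (5.512,2.000)–(5.598,1.000)
cell (5,2): code 1000 → (6.000,2.474)–(5.512,2.000)
cell (6,0): code 0110 → (6.000,0.620)–(7.000,0.919)
cell (6,2): code 1001 → (7.000,2.201)–(6.000,2.474)
cell (7,0): code 0010 → (7.000,0.919)–(7.079,1.000)
cell (7,1): code 0011 → (7.079,1.000)–(7.193,2.000)
cell (7,2): code 0001 → (7.193,2.000)–(7.000,2.201)
total: 8 segments, chained into 1 closed loop(s), length Σ = 5.716023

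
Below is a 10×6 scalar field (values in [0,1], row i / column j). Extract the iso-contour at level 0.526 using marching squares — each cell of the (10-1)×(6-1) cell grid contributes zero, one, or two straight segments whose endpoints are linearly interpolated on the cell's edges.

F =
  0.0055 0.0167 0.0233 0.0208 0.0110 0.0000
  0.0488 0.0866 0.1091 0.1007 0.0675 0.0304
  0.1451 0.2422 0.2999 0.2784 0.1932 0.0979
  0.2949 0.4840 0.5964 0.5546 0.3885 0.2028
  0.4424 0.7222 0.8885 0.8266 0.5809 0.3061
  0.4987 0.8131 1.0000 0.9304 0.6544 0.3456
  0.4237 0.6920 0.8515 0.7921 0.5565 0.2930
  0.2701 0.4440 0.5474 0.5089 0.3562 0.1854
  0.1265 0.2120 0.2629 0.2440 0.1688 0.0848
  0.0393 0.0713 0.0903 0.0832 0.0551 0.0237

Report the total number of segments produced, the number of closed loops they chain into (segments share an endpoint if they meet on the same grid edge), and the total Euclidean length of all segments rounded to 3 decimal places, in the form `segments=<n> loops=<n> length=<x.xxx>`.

segments=18 loops=1 length=13.412

cell (2,1): code 0100 → (2.763,2.000)–(3.000,1.374)
cell (2,2): code 1100 → (2.896,3.000)–(2.763,2.000)
cell (2,3): code 1000 → (3.000,3.172)–(2.896,3.000)
cell (3,0): code 0100 → (3.176,1.000)–(4.000,0.299)
cell (3,1): code 1110 → (3.000,1.374)–(3.176,1.000)
cell (3,3): code 1101 → (3.715,4.000)–(3.000,3.172)
cell (3,4): code 1000 → (4.000,4.200)–(3.715,4.000)
cell (4,0): code 0110 → (4.000,0.299)–(5.000,0.087)
cell (4,4): code 1001 → (5.000,4.416)–(4.000,4.200)
cell (5,0): code 0110 → (5.000,0.087)–(6.000,0.381)
cell (5,4): code 1001 → (6.000,4.116)–(5.000,4.416)
cell (6,0): code 0010 → (6.000,0.381)–(6.669,1.000)
cell (6,1): code 0111 → (6.669,1.000)–(7.000,1.793)
cell (6,2): code 1011 → (7.000,2.556)–(6.940,3.000)
cell (6,3): code 0011 → (6.940,3.000)–(6.152,4.000)
cell (6,4): code 0001 → (6.152,4.000)–(6.000,4.116)
cell (7,1): code 0010 → (7.000,1.793)–(7.075,2.000)
cell (7,2): code 0001 → (7.075,2.000)–(7.000,2.556)
total: 18 segments, chained into 1 closed loop(s), length Σ = 13.412417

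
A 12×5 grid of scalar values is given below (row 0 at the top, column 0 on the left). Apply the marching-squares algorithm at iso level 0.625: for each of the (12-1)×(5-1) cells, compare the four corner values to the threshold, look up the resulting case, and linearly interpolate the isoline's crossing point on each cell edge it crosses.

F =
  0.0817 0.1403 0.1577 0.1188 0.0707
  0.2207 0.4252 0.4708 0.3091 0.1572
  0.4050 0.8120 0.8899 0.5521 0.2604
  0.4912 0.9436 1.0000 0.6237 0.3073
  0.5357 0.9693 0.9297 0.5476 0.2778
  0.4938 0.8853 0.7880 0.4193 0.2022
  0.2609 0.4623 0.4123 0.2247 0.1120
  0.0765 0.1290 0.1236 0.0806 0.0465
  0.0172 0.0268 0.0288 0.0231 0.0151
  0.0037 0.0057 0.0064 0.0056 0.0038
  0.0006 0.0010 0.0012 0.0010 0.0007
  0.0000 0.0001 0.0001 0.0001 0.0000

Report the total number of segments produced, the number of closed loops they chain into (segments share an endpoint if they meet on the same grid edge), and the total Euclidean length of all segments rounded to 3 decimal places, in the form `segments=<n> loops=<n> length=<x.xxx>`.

segments=12 loops=1 length=11.372

cell (1,0): code 0100 → (1.517,1.000)–(2.000,0.541)
cell (1,1): code 1100 → (1.368,2.000)–(1.517,1.000)
cell (1,2): code 1000 → (2.000,2.784)–(1.368,2.000)
cell (2,0): code 0110 → (2.000,0.541)–(3.000,0.296)
cell (2,2): code 1001 → (3.000,2.997)–(2.000,2.784)
cell (3,0): code 0110 → (3.000,0.296)–(4.000,0.206)
cell (3,2): code 1001 → (4.000,2.797)–(3.000,2.997)
cell (4,0): code 0110 → (4.000,0.206)–(5.000,0.335)
cell (4,2): code 1001 → (5.000,2.442)–(4.000,2.797)
cell (5,0): code 0010 → (5.000,0.335)–(5.615,1.000)
cell (5,1): code 0011 → (5.615,1.000)–(5.434,2.000)
cell (5,2): code 0001 → (5.434,2.000)–(5.000,2.442)
total: 12 segments, chained into 1 closed loop(s), length Σ = 11.371893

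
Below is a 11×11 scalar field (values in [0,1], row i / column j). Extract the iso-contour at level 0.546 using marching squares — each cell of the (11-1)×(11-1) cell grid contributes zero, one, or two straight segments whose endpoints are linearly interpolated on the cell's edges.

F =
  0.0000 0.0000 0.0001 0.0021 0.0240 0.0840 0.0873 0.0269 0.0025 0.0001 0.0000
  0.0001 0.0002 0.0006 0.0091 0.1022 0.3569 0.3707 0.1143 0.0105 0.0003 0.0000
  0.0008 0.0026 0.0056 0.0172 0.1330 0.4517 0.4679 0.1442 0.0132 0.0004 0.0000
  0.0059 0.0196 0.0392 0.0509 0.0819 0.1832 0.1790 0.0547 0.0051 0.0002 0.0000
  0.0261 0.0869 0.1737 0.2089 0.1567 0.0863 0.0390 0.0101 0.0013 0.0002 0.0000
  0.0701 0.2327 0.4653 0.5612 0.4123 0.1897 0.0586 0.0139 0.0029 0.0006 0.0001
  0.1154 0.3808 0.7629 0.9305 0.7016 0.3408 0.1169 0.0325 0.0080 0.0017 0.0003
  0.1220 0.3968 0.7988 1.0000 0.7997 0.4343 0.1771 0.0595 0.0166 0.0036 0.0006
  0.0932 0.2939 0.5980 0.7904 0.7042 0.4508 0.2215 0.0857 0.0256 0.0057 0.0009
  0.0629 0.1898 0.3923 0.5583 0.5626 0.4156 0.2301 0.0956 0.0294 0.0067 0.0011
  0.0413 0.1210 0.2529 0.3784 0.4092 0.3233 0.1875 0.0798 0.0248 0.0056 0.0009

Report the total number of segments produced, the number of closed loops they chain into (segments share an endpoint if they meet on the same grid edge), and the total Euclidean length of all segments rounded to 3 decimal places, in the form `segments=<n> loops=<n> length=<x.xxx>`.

cell (4,2): code 0100 → (4.957,3.000)–(5.000,2.842)
cell (4,3): code 1000 → (5.000,3.102)–(4.957,3.000)
cell (5,1): code 0100 → (5.271,2.000)–(6.000,1.432)
cell (5,2): code 1110 → (5.000,2.842)–(5.271,2.000)
cell (5,3): code 1101 → (5.462,4.000)–(5.000,3.102)
cell (5,4): code 1000 → (6.000,4.431)–(5.462,4.000)
cell (6,1): code 0110 → (6.000,1.432)–(7.000,1.371)
cell (6,4): code 1001 → (7.000,4.694)–(6.000,4.431)
cell (7,1): code 0110 → (7.000,1.371)–(8.000,1.829)
cell (7,4): code 1001 → (8.000,4.624)–(7.000,4.694)
cell (8,1): code 0010 → (8.000,1.829)–(8.253,2.000)
cell (8,2): code 0111 → (8.253,2.000)–(9.000,2.926)
cell (8,4): code 1001 → (9.000,4.113)–(8.000,4.624)
cell (9,2): code 0010 → (9.000,2.926)–(9.068,3.000)
cell (9,3): code 0011 → (9.068,3.000)–(9.108,4.000)
cell (9,4): code 0001 → (9.108,4.000)–(9.000,4.113)
total: 16 segments, chained into 1 closed loop(s), length Σ = 11.796636

segments=16 loops=1 length=11.797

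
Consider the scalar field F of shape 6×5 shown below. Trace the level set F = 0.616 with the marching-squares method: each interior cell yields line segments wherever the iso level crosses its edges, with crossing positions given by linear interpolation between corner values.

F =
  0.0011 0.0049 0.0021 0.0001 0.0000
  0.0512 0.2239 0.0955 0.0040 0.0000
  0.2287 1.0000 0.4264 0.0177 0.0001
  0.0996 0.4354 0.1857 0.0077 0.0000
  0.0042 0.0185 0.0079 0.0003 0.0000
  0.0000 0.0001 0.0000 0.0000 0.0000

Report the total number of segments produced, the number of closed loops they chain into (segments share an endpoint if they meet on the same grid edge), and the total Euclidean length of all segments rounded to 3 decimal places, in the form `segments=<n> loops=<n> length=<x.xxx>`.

segments=4 loops=1 length=3.332

cell (1,0): code 0100 → (1.505,1.000)–(2.000,0.502)
cell (1,1): code 1000 → (2.000,1.669)–(1.505,1.000)
cell (2,0): code 0010 → (2.000,0.502)–(2.680,1.000)
cell (2,1): code 0001 → (2.680,1.000)–(2.000,1.669)
total: 4 segments, chained into 1 closed loop(s), length Σ = 3.331567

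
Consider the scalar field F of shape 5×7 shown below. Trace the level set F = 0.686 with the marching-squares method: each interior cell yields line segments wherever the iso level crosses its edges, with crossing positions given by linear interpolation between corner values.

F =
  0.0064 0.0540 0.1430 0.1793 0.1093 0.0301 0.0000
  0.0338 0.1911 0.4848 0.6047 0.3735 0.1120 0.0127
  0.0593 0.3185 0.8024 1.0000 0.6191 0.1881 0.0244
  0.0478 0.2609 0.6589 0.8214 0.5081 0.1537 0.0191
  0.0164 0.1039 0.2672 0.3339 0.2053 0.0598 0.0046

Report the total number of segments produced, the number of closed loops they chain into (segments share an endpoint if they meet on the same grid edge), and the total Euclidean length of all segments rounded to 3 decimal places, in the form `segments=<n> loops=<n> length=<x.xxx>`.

segments=8 loops=1 length=6.235

cell (1,1): code 0100 → (1.634,2.000)–(2.000,1.759)
cell (1,2): code 1100 → (1.206,3.000)–(1.634,2.000)
cell (1,3): code 1000 → (2.000,3.824)–(1.206,3.000)
cell (2,1): code 0010 → (2.000,1.759)–(2.811,2.000)
cell (2,2): code 0111 → (2.811,2.000)–(3.000,2.167)
cell (2,3): code 1001 → (3.000,3.432)–(2.000,3.824)
cell (3,2): code 0010 → (3.000,2.167)–(3.278,3.000)
cell (3,3): code 0001 → (3.278,3.000)–(3.000,3.432)
total: 8 segments, chained into 1 closed loop(s), length Σ = 6.235050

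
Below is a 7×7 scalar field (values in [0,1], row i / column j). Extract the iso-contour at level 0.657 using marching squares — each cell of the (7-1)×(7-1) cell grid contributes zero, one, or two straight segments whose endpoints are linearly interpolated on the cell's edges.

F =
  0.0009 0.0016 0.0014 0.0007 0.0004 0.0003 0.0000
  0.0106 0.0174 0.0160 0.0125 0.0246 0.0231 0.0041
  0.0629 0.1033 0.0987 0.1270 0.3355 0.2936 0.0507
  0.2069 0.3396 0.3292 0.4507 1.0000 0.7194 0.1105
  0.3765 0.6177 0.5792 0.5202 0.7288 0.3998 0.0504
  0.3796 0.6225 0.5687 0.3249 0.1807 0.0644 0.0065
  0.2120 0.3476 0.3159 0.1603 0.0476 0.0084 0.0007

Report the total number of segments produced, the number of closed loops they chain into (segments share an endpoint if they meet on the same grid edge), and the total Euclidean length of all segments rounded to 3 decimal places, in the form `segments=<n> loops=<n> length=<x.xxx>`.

cell (2,3): code 0100 → (2.484,4.000)–(3.000,3.376)
cell (2,4): code 1100 → (2.853,5.000)–(2.484,4.000)
cell (2,5): code 1000 → (3.000,5.102)–(2.853,5.000)
cell (3,3): code 0110 → (3.000,3.376)–(4.000,3.656)
cell (3,4): code 1011 → (4.000,4.218)–(3.195,5.000)
cell (3,5): code 0001 → (3.195,5.000)–(3.000,5.102)
cell (4,3): code 0010 → (4.000,3.656)–(4.131,4.000)
cell (4,4): code 0001 → (4.131,4.000)–(4.000,4.218)
total: 8 segments, chained into 1 closed loop(s), length Σ = 5.058911

segments=8 loops=1 length=5.059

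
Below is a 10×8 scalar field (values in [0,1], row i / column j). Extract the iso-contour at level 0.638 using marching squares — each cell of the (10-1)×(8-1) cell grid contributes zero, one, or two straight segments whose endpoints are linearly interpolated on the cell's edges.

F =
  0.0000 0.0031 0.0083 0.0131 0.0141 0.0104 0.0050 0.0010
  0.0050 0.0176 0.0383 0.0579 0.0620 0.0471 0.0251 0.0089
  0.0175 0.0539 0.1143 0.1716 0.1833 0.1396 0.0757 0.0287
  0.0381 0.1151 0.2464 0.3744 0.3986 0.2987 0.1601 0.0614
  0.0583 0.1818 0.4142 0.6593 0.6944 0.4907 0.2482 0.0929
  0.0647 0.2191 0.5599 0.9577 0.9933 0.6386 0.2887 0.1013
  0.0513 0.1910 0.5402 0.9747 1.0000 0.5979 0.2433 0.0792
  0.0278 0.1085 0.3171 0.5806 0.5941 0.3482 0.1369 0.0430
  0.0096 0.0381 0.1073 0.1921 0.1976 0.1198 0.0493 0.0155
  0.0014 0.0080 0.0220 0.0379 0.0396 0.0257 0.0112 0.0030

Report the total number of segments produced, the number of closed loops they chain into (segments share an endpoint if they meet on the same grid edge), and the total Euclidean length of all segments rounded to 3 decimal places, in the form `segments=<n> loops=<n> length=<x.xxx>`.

cell (3,2): code 0100 → (3.925,3.000)–(4.000,2.913)
cell (3,3): code 1100 → (3.809,4.000)–(3.925,3.000)
cell (3,4): code 1000 → (4.000,4.277)–(3.809,4.000)
cell (4,2): code 0110 → (4.000,2.913)–(5.000,2.196)
cell (4,4): code 1101 → (4.996,5.000)–(4.000,4.277)
cell (4,5): code 1000 → (5.000,5.002)–(4.996,5.000)
cell (5,2): code 0110 → (5.000,2.196)–(6.000,2.225)
cell (5,4): code 1011 → (6.000,4.900)–(5.015,5.000)
cell (5,5): code 0001 → (5.015,5.000)–(5.000,5.002)
cell (6,2): code 0010 → (6.000,2.225)–(6.854,3.000)
cell (6,3): code 0011 → (6.854,3.000)–(6.892,4.000)
cell (6,4): code 0001 → (6.892,4.000)–(6.000,4.900)
total: 12 segments, chained into 1 closed loop(s), length Σ = 9.349954

segments=12 loops=1 length=9.350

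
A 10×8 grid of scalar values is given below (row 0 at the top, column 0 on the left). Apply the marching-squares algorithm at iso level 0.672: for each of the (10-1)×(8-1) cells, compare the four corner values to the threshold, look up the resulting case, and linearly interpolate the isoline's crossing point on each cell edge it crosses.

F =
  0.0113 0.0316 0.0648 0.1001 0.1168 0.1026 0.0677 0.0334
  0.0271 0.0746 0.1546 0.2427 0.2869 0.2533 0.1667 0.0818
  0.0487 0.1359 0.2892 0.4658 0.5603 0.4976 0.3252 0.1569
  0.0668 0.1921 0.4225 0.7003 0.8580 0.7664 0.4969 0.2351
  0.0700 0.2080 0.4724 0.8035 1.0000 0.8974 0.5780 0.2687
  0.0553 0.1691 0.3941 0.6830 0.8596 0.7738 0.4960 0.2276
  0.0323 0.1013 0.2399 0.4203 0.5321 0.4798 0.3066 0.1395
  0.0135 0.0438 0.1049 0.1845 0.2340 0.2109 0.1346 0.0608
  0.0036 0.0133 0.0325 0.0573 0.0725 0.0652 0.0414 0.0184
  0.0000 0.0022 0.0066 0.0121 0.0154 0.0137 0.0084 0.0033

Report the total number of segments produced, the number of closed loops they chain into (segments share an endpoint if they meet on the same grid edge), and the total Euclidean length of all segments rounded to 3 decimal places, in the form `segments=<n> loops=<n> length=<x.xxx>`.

cell (2,2): code 0100 → (2.879,3.000)–(3.000,2.898)
cell (2,3): code 1100 → (2.375,4.000)–(2.879,3.000)
cell (2,4): code 1100 → (2.649,5.000)–(2.375,4.000)
cell (2,5): code 1000 → (3.000,5.350)–(2.649,5.000)
cell (3,2): code 0110 → (3.000,2.898)–(4.000,2.603)
cell (3,5): code 1001 → (4.000,5.706)–(3.000,5.350)
cell (4,2): code 0110 → (4.000,2.603)–(5.000,2.962)
cell (4,5): code 1001 → (5.000,5.366)–(4.000,5.706)
cell (5,2): code 0010 → (5.000,2.962)–(5.042,3.000)
cell (5,3): code 0011 → (5.042,3.000)–(5.573,4.000)
cell (5,4): code 0011 → (5.573,4.000)–(5.346,5.000)
cell (5,5): code 0001 → (5.346,5.000)–(5.000,5.366)
total: 12 segments, chained into 1 closed loop(s), length Σ = 9.751358

segments=12 loops=1 length=9.751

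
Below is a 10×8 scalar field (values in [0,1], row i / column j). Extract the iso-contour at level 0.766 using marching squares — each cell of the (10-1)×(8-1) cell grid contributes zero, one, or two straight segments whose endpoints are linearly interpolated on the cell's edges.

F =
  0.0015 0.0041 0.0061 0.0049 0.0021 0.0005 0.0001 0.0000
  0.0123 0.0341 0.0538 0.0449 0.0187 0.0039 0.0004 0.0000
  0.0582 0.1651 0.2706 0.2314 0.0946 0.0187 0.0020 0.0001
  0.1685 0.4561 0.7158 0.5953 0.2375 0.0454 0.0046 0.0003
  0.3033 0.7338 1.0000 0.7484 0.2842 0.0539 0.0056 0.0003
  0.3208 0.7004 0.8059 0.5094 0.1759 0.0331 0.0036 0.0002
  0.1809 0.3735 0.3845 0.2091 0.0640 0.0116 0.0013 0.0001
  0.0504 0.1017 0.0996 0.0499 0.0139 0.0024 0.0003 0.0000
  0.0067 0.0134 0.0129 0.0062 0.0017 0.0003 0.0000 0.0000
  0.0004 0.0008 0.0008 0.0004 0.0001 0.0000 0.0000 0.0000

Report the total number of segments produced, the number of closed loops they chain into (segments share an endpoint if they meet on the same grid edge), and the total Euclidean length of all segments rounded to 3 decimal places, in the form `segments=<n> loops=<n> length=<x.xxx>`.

segments=6 loops=1 length=5.397

cell (3,1): code 0100 → (3.177,2.000)–(4.000,1.121)
cell (3,2): code 1000 → (4.000,2.930)–(3.177,2.000)
cell (4,1): code 0110 → (4.000,1.121)–(5.000,1.622)
cell (4,2): code 1001 → (5.000,2.135)–(4.000,2.930)
cell (5,1): code 0010 → (5.000,1.622)–(5.095,2.000)
cell (5,2): code 0001 → (5.095,2.000)–(5.000,2.135)
total: 6 segments, chained into 1 closed loop(s), length Σ = 5.397194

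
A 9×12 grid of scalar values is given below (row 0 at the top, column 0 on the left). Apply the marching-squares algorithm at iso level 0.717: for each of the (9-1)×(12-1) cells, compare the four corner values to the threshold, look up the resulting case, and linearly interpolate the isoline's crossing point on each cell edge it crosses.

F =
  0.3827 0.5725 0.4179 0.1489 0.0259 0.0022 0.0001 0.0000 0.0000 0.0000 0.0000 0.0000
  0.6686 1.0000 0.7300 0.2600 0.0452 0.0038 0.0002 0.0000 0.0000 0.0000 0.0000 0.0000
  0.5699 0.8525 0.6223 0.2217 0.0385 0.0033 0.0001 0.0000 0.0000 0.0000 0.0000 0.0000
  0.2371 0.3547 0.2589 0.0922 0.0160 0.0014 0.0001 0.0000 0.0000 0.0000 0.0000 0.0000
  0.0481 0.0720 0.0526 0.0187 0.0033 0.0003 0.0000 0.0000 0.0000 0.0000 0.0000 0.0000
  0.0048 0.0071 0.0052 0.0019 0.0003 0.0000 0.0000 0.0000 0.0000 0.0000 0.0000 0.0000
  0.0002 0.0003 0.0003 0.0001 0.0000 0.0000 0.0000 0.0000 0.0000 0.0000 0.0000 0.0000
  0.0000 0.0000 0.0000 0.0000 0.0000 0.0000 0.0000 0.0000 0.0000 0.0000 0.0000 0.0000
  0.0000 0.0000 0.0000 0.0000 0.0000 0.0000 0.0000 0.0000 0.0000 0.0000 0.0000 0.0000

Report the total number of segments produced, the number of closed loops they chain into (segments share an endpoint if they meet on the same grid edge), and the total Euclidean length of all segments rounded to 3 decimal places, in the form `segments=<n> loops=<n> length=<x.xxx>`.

cell (0,0): code 0100 → (0.338,1.000)–(1.000,0.146)
cell (0,1): code 1100 → (0.958,2.000)–(0.338,1.000)
cell (0,2): code 1000 → (1.000,2.028)–(0.958,2.000)
cell (1,0): code 0110 → (1.000,0.146)–(2.000,0.521)
cell (1,1): code 1011 → (2.000,1.589)–(1.121,2.000)
cell (1,2): code 0001 → (1.121,2.000)–(1.000,2.028)
cell (2,0): code 0010 → (2.000,0.521)–(2.272,1.000)
cell (2,1): code 0001 → (2.272,1.000)–(2.000,1.589)
total: 8 segments, chained into 1 closed loop(s), length Σ = 5.669556

segments=8 loops=1 length=5.670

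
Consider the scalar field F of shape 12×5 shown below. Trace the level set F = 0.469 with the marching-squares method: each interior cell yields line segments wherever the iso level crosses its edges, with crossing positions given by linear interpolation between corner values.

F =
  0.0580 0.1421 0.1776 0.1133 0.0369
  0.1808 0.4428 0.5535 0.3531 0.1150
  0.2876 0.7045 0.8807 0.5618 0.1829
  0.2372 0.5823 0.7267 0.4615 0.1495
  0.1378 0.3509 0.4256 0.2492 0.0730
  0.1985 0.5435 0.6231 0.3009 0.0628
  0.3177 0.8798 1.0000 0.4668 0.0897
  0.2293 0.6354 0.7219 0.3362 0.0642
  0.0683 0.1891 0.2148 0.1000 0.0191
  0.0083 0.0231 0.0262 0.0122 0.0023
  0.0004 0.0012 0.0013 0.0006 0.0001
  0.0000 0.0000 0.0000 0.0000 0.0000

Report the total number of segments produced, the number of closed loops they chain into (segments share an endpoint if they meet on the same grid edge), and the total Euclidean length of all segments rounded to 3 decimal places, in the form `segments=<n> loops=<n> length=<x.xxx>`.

cell (0,1): code 0100 → (0.775,2.000)–(1.000,1.237)
cell (0,2): code 1000 → (1.000,2.422)–(0.775,2.000)
cell (1,0): code 0100 → (1.100,1.000)–(2.000,0.435)
cell (1,1): code 1110 → (1.000,1.237)–(1.100,1.000)
cell (1,2): code 1101 → (1.555,3.000)–(1.000,2.422)
cell (1,3): code 1000 → (2.000,3.245)–(1.555,3.000)
cell (2,0): code 0110 → (2.000,0.435)–(3.000,0.672)
cell (2,2): code 1011 → (3.000,2.972)–(2.925,3.000)
cell (2,3): code 0001 → (2.925,3.000)–(2.000,3.245)
cell (3,0): code 0010 → (3.000,0.672)–(3.490,1.000)
cell (3,1): code 0011 → (3.490,1.000)–(3.856,2.000)
cell (3,2): code 0001 → (3.856,2.000)–(3.000,2.972)
cell (4,0): code 0100 → (4.613,1.000)–(5.000,0.784)
cell (4,1): code 1100 → (4.220,2.000)–(4.613,1.000)
cell (4,2): code 1000 → (5.000,2.478)–(4.220,2.000)
cell (5,0): code 0110 → (5.000,0.784)–(6.000,0.269)
cell (5,2): code 1001 → (6.000,2.996)–(5.000,2.478)
cell (6,0): code 0110 → (6.000,0.269)–(7.000,0.590)
cell (6,2): code 1001 → (7.000,2.656)–(6.000,2.996)
cell (7,0): code 0010 → (7.000,0.590)–(7.373,1.000)
cell (7,1): code 0011 → (7.373,1.000)–(7.499,2.000)
cell (7,2): code 0001 → (7.499,2.000)–(7.000,2.656)
total: 22 segments, chained into 2 closed loop(s), length Σ = 18.092312

segments=22 loops=2 length=18.092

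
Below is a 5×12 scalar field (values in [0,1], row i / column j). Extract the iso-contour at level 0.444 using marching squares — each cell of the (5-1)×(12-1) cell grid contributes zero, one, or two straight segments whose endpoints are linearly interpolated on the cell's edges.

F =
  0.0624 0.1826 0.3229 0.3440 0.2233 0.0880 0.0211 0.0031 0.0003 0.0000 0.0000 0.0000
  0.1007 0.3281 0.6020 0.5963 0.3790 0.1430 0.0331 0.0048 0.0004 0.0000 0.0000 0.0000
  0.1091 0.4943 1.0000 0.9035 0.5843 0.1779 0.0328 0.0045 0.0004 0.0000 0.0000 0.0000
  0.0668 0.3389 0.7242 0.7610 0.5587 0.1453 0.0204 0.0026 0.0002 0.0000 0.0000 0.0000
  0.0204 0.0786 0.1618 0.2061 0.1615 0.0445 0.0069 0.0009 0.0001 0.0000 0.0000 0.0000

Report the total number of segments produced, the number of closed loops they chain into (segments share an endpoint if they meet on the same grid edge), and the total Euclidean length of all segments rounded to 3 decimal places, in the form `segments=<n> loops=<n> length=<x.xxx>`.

segments=14 loops=1 length=10.485

cell (0,1): code 0100 → (0.434,2.000)–(1.000,1.423)
cell (0,2): code 1100 → (0.396,3.000)–(0.434,2.000)
cell (0,3): code 1000 → (1.000,3.701)–(0.396,3.000)
cell (1,0): code 0100 → (1.697,1.000)–(2.000,0.869)
cell (1,1): code 1110 → (1.000,1.423)–(1.697,1.000)
cell (1,3): code 1101 → (1.317,4.000)–(1.000,3.701)
cell (1,4): code 1000 → (2.000,4.345)–(1.317,4.000)
cell (2,0): code 0010 → (2.000,0.869)–(2.324,1.000)
cell (2,1): code 0111 → (2.324,1.000)–(3.000,1.273)
cell (2,4): code 1001 → (3.000,4.277)–(2.000,4.345)
cell (3,1): code 0010 → (3.000,1.273)–(3.498,2.000)
cell (3,2): code 0011 → (3.498,2.000)–(3.571,3.000)
cell (3,3): code 0011 → (3.571,3.000)–(3.289,4.000)
cell (3,4): code 0001 → (3.289,4.000)–(3.000,4.277)
total: 14 segments, chained into 1 closed loop(s), length Σ = 10.484808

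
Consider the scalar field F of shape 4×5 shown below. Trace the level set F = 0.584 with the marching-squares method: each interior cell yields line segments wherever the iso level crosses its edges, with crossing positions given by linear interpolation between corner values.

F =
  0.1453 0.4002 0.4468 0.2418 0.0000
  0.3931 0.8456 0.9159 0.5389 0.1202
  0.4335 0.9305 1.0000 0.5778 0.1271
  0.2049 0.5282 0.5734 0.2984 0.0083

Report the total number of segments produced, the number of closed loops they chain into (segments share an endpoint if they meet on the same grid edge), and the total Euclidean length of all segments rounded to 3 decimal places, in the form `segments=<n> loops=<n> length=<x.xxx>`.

cell (0,0): code 0100 → (0.413,1.000)–(1.000,0.422)
cell (0,1): code 1100 → (0.292,2.000)–(0.413,1.000)
cell (0,2): code 1000 → (1.000,2.880)–(0.292,2.000)
cell (1,0): code 0110 → (1.000,0.422)–(2.000,0.303)
cell (1,2): code 1001 → (2.000,2.985)–(1.000,2.880)
cell (2,0): code 0010 → (2.000,0.303)–(2.861,1.000)
cell (2,1): code 0011 → (2.861,1.000)–(2.975,2.000)
cell (2,2): code 0001 → (2.975,2.000)–(2.000,2.985)
total: 8 segments, chained into 1 closed loop(s), length Σ = 8.474170

segments=8 loops=1 length=8.474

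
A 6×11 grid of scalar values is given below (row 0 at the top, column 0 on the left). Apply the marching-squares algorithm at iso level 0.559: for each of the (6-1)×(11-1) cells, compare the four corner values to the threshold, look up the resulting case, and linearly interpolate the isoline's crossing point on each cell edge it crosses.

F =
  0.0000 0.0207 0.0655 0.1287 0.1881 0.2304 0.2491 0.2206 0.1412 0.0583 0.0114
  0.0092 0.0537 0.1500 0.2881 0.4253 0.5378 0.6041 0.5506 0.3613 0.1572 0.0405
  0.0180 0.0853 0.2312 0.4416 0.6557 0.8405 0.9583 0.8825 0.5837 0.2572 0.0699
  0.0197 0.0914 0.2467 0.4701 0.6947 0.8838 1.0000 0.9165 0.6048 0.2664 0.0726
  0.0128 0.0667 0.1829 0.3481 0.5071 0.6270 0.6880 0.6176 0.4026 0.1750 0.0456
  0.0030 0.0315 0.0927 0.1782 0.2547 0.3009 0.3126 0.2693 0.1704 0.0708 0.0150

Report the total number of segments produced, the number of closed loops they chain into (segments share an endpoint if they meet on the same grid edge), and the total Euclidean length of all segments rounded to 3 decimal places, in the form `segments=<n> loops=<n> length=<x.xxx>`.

segments=18 loops=1 length=12.970

cell (0,5): code 0100 → (0.873,6.000)–(1.000,5.320)
cell (0,6): code 1000 → (1.000,6.843)–(0.873,6.000)
cell (1,3): code 0100 → (1.580,4.000)–(2.000,3.548)
cell (1,4): code 1100 → (1.070,5.000)–(1.580,4.000)
cell (1,5): code 1110 → (1.000,5.320)–(1.070,5.000)
cell (1,6): code 1101 → (1.025,7.000)–(1.000,6.843)
cell (1,7): code 1100 → (1.889,8.000)–(1.025,7.000)
cell (1,8): code 1000 → (2.000,8.076)–(1.889,8.000)
cell (2,3): code 0110 → (2.000,3.548)–(3.000,3.396)
cell (2,8): code 1001 → (3.000,8.135)–(2.000,8.076)
cell (3,3): code 0010 → (3.000,3.396)–(3.723,4.000)
cell (3,4): code 0111 → (3.723,4.000)–(4.000,4.433)
cell (3,7): code 1011 → (4.000,7.273)–(3.227,8.000)
cell (3,8): code 0001 → (3.227,8.000)–(3.000,8.135)
cell (4,4): code 0010 → (4.000,4.433)–(4.209,5.000)
cell (4,5): code 0011 → (4.209,5.000)–(4.344,6.000)
cell (4,6): code 0011 → (4.344,6.000)–(4.168,7.000)
cell (4,7): code 0001 → (4.168,7.000)–(4.000,7.273)
total: 18 segments, chained into 1 closed loop(s), length Σ = 12.969935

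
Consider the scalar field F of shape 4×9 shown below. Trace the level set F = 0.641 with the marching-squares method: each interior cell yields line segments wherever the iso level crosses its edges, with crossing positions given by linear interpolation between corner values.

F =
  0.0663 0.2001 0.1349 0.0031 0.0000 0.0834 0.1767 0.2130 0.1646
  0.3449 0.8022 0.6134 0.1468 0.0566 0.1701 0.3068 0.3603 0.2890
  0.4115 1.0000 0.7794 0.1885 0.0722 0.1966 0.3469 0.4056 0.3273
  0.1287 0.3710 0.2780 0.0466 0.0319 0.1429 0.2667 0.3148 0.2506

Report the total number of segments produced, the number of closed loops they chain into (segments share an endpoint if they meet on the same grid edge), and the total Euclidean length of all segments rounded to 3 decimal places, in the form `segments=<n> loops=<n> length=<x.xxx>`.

segments=8 loops=1 length=5.697

cell (0,0): code 0100 → (0.732,1.000)–(1.000,0.647)
cell (0,1): code 1000 → (1.000,1.854)–(0.732,1.000)
cell (1,0): code 0110 → (1.000,0.647)–(2.000,0.390)
cell (1,1): code 1101 → (1.166,2.000)–(1.000,1.854)
cell (1,2): code 1000 → (2.000,2.234)–(1.166,2.000)
cell (2,0): code 0010 → (2.000,0.390)–(2.571,1.000)
cell (2,1): code 0011 → (2.571,1.000)–(2.276,2.000)
cell (2,2): code 0001 → (2.276,2.000)–(2.000,2.234)
total: 8 segments, chained into 1 closed loop(s), length Σ = 5.697410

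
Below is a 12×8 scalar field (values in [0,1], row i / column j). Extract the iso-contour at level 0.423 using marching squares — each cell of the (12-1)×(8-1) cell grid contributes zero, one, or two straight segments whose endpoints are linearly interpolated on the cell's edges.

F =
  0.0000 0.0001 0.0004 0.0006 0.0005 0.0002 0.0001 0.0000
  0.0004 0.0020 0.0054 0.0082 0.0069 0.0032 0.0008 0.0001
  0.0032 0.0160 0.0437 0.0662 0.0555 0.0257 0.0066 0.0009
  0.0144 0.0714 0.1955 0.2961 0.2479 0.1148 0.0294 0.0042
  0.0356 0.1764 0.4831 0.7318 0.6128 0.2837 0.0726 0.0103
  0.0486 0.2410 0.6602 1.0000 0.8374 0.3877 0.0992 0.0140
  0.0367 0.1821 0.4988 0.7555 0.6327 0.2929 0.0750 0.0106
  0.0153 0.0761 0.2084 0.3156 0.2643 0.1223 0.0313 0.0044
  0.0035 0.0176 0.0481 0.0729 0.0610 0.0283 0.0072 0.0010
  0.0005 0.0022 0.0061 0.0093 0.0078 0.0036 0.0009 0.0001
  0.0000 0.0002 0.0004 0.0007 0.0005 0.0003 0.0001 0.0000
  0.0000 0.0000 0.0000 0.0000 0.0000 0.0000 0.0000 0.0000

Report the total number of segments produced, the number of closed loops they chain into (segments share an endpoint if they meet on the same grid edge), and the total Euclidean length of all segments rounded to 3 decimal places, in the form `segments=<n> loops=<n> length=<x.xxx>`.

segments=12 loops=1 length=10.747

cell (3,1): code 0100 → (3.791,2.000)–(4.000,1.804)
cell (3,2): code 1100 → (3.291,3.000)–(3.791,2.000)
cell (3,3): code 1100 → (3.480,4.000)–(3.291,3.000)
cell (3,4): code 1000 → (4.000,4.577)–(3.480,4.000)
cell (4,1): code 0110 → (4.000,1.804)–(5.000,1.434)
cell (4,4): code 1001 → (5.000,4.922)–(4.000,4.577)
cell (5,1): code 0110 → (5.000,1.434)–(6.000,1.761)
cell (5,4): code 1001 → (6.000,4.617)–(5.000,4.922)
cell (6,1): code 0010 → (6.000,1.761)–(6.261,2.000)
cell (6,2): code 0011 → (6.261,2.000)–(6.756,3.000)
cell (6,3): code 0011 → (6.756,3.000)–(6.569,4.000)
cell (6,4): code 0001 → (6.569,4.000)–(6.000,4.617)
total: 12 segments, chained into 1 closed loop(s), length Σ = 10.746599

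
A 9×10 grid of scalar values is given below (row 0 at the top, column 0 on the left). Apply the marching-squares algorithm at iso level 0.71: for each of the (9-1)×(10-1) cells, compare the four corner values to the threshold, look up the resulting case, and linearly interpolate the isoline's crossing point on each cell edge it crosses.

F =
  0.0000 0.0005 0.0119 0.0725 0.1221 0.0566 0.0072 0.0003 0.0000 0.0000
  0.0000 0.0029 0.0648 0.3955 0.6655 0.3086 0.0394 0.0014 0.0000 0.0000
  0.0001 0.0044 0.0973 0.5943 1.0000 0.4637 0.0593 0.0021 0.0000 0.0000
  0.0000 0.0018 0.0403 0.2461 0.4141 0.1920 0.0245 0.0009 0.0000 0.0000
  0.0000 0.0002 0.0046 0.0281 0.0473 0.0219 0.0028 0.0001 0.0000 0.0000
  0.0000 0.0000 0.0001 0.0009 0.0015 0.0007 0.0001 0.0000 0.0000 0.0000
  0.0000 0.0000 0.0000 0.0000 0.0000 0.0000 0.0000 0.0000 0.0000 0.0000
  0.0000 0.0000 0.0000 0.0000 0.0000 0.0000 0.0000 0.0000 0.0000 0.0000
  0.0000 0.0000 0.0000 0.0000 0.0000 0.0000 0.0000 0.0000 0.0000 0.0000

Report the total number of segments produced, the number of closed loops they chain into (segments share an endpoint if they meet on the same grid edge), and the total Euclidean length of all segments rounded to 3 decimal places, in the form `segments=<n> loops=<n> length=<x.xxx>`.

segments=4 loops=1 length=3.748

cell (1,3): code 0100 → (1.133,4.000)–(2.000,3.285)
cell (1,4): code 1000 → (2.000,4.541)–(1.133,4.000)
cell (2,3): code 0010 → (2.000,3.285)–(2.495,4.000)
cell (2,4): code 0001 → (2.495,4.000)–(2.000,4.541)
total: 4 segments, chained into 1 closed loop(s), length Σ = 3.747952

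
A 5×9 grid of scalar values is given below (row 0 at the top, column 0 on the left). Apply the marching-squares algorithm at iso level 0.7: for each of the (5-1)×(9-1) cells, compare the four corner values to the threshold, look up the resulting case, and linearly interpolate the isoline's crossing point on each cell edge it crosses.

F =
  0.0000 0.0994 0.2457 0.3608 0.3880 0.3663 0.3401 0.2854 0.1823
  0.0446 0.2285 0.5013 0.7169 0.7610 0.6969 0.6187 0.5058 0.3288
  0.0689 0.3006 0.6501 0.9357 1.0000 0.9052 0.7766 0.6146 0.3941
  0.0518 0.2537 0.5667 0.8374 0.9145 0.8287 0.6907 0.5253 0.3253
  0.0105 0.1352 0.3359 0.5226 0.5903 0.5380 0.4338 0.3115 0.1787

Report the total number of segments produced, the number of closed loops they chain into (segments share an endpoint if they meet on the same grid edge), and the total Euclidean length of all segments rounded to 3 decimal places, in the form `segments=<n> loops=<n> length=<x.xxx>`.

cell (0,2): code 0100 → (0.953,3.000)–(1.000,2.922)
cell (0,3): code 1100 → (0.836,4.000)–(0.953,3.000)
cell (0,4): code 1000 → (1.000,4.952)–(0.836,4.000)
cell (1,2): code 0110 → (1.000,2.922)–(2.000,2.175)
cell (1,4): code 1101 → (1.015,5.000)–(1.000,4.952)
cell (1,5): code 1100 → (1.515,6.000)–(1.015,5.000)
cell (1,6): code 1000 → (2.000,6.473)–(1.515,6.000)
cell (2,2): code 0110 → (2.000,2.175)–(3.000,2.492)
cell (2,5): code 1011 → (3.000,5.933)–(2.892,6.000)
cell (2,6): code 0001 → (2.892,6.000)–(2.000,6.473)
cell (3,2): code 0010 → (3.000,2.492)–(3.436,3.000)
cell (3,3): code 0011 → (3.436,3.000)–(3.662,4.000)
cell (3,4): code 0011 → (3.662,4.000)–(3.443,5.000)
cell (3,5): code 0001 → (3.443,5.000)–(3.000,5.933)
total: 14 segments, chained into 1 closed loop(s), length Σ = 11.094766

segments=14 loops=1 length=11.095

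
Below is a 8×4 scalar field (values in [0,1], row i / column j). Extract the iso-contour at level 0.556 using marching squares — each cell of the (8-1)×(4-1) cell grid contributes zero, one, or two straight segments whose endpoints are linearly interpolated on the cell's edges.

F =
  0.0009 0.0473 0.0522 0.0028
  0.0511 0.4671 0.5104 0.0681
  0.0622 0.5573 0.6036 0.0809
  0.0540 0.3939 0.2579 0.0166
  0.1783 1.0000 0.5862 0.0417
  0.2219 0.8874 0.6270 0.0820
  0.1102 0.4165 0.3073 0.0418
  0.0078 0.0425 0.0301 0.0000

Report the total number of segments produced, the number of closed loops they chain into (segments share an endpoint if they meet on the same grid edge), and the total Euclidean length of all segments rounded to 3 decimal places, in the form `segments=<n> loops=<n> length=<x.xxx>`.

segments=14 loops=2 length=9.270

cell (1,0): code 0100 → (1.986,1.000)–(2.000,0.997)
cell (1,1): code 1100 → (1.489,2.000)–(1.986,1.000)
cell (1,2): code 1000 → (2.000,2.091)–(1.489,2.000)
cell (2,0): code 0010 → (2.000,0.997)–(2.008,1.000)
cell (2,1): code 0011 → (2.008,1.000)–(2.138,2.000)
cell (2,2): code 0001 → (2.138,2.000)–(2.000,2.091)
cell (3,0): code 0100 → (3.267,1.000)–(4.000,0.460)
cell (3,1): code 1100 → (3.908,2.000)–(3.267,1.000)
cell (3,2): code 1000 → (4.000,2.055)–(3.908,2.000)
cell (4,0): code 0110 → (4.000,0.460)–(5.000,0.502)
cell (4,2): code 1001 → (5.000,2.130)–(4.000,2.055)
cell (5,0): code 0010 → (5.000,0.502)–(5.704,1.000)
cell (5,1): code 0011 → (5.704,1.000)–(5.222,2.000)
cell (5,2): code 0001 → (5.222,2.000)–(5.000,2.130)
total: 14 segments, chained into 2 closed loop(s), length Σ = 9.270175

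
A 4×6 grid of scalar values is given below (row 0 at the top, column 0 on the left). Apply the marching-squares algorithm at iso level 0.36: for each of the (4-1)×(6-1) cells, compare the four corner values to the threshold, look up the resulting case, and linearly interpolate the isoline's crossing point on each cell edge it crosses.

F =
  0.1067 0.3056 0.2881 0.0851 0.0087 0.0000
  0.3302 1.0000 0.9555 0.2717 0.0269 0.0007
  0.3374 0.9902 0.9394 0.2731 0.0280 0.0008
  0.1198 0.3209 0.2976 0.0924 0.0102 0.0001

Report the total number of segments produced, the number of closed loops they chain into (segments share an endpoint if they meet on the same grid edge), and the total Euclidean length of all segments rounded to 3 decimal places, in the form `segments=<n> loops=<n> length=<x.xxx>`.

cell (0,0): code 0100 → (0.078,1.000)–(1.000,0.044)
cell (0,1): code 1100 → (0.108,2.000)–(0.078,1.000)
cell (0,2): code 1000 → (1.000,2.871)–(0.108,2.000)
cell (1,0): code 0110 → (1.000,0.044)–(2.000,0.035)
cell (1,2): code 1001 → (2.000,2.870)–(1.000,2.871)
cell (2,0): code 0010 → (2.000,0.035)–(2.942,1.000)
cell (2,1): code 0011 → (2.942,1.000)–(2.903,2.000)
cell (2,2): code 0001 → (2.903,2.000)–(2.000,2.870)
total: 8 segments, chained into 1 closed loop(s), length Σ = 9.177618

segments=8 loops=1 length=9.178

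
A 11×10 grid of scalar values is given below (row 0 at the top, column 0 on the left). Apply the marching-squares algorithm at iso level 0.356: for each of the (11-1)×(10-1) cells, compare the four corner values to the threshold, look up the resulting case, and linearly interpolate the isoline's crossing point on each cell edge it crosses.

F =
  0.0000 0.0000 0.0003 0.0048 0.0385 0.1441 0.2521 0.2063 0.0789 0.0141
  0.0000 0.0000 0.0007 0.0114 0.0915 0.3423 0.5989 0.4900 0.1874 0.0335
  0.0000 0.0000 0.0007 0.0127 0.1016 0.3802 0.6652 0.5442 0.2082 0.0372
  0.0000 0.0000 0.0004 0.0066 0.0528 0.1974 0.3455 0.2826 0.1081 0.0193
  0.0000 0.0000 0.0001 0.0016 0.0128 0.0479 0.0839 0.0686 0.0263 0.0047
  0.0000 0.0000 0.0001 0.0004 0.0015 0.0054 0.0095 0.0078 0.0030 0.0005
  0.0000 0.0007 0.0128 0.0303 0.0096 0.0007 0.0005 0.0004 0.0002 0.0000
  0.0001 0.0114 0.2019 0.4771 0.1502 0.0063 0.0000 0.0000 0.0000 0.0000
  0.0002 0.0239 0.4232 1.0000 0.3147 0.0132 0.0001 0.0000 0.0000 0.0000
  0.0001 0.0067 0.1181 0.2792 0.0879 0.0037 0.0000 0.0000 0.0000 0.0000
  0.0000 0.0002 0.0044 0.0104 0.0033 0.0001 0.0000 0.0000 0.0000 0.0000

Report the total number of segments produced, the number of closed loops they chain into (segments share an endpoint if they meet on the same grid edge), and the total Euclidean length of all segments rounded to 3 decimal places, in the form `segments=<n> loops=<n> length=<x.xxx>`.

cell (0,5): code 0100 → (0.300,6.000)–(1.000,5.053)
cell (0,6): code 1100 → (0.528,7.000)–(0.300,6.000)
cell (0,7): code 1000 → (1.000,7.443)–(0.528,7.000)
cell (1,4): code 0100 → (1.361,5.000)–(2.000,4.913)
cell (1,5): code 1110 → (1.000,5.053)–(1.361,5.000)
cell (1,7): code 1001 → (2.000,7.560)–(1.000,7.443)
cell (2,4): code 0010 → (2.000,4.913)–(2.132,5.000)
cell (2,5): code 0011 → (2.132,5.000)–(2.967,6.000)
cell (2,6): code 0011 → (2.967,6.000)–(2.719,7.000)
cell (2,7): code 0001 → (2.719,7.000)–(2.000,7.560)
cell (6,2): code 0100 → (6.729,3.000)–(7.000,2.560)
cell (6,3): code 1000 → (7.000,3.370)–(6.729,3.000)
cell (7,1): code 0100 → (7.696,2.000)–(8.000,1.832)
cell (7,2): code 1110 → (7.000,2.560)–(7.696,2.000)
cell (7,3): code 1001 → (8.000,3.940)–(7.000,3.370)
cell (8,1): code 0010 → (8.000,1.832)–(8.220,2.000)
cell (8,2): code 0011 → (8.220,2.000)–(8.893,3.000)
cell (8,3): code 0001 → (8.893,3.000)–(8.000,3.940)
total: 18 segments, chained into 2 closed loop(s), length Σ = 14.416898

segments=18 loops=2 length=14.417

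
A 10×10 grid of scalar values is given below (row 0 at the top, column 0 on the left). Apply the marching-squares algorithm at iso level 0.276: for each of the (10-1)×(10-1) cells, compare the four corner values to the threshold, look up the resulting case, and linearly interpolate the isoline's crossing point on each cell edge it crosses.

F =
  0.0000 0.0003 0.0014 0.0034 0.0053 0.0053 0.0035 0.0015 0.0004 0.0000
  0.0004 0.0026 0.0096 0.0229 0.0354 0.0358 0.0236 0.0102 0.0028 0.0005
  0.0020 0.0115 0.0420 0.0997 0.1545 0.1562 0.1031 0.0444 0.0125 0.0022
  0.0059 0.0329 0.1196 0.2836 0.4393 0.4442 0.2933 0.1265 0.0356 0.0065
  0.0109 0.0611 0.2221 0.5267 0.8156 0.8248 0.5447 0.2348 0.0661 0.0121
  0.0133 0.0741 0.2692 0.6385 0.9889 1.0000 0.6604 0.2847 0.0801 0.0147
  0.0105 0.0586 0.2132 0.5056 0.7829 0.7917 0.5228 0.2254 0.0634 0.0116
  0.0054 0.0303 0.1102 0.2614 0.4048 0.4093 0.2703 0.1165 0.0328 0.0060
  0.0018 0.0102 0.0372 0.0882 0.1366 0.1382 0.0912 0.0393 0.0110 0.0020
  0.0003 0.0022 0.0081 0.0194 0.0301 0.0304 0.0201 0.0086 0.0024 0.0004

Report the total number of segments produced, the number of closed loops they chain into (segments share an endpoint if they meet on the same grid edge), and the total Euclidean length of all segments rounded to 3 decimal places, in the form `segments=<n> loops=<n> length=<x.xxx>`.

segments=20 loops=1 length=15.811

cell (2,2): code 0100 → (2.959,3.000)–(3.000,2.954)
cell (2,3): code 1100 → (2.427,4.000)–(2.959,3.000)
cell (2,4): code 1100 → (2.416,5.000)–(2.427,4.000)
cell (2,5): code 1100 → (2.909,6.000)–(2.416,5.000)
cell (2,6): code 1000 → (3.000,6.104)–(2.909,6.000)
cell (3,2): code 0110 → (3.000,2.954)–(4.000,2.177)
cell (3,6): code 1001 → (4.000,6.867)–(3.000,6.104)
cell (4,2): code 0110 → (4.000,2.177)–(5.000,2.018)
cell (4,6): code 1101 → (4.826,7.000)–(4.000,6.867)
cell (4,7): code 1000 → (5.000,7.043)–(4.826,7.000)
cell (5,2): code 0110 → (5.000,2.018)–(6.000,2.215)
cell (5,6): code 1011 → (6.000,6.830)–(5.147,7.000)
cell (5,7): code 0001 → (5.147,7.000)–(5.000,7.043)
cell (6,2): code 0010 → (6.000,2.215)–(6.940,3.000)
cell (6,3): code 0111 → (6.940,3.000)–(7.000,3.102)
cell (6,5): code 1011 → (7.000,5.959)–(6.977,6.000)
cell (6,6): code 0001 → (6.977,6.000)–(6.000,6.830)
cell (7,3): code 0010 → (7.000,3.102)–(7.480,4.000)
cell (7,4): code 0011 → (7.480,4.000)–(7.492,5.000)
cell (7,5): code 0001 → (7.492,5.000)–(7.000,5.959)
total: 20 segments, chained into 1 closed loop(s), length Σ = 15.810539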